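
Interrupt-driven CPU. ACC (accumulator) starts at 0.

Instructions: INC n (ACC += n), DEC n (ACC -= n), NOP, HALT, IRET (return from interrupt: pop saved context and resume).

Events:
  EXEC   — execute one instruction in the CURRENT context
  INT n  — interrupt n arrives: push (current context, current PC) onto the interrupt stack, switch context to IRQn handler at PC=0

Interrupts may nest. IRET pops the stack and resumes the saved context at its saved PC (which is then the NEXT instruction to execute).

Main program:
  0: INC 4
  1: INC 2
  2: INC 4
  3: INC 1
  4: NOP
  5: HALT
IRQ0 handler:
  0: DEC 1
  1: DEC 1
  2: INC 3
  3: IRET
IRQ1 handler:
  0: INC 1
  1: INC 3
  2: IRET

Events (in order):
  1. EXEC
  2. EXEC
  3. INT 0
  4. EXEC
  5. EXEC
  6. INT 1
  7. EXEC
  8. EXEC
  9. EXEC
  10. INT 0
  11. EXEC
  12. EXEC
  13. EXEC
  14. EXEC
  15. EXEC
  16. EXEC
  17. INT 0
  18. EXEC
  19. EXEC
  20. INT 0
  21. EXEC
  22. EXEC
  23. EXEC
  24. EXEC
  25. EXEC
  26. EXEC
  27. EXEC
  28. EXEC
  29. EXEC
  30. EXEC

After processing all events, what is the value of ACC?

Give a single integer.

Event 1 (EXEC): [MAIN] PC=0: INC 4 -> ACC=4
Event 2 (EXEC): [MAIN] PC=1: INC 2 -> ACC=6
Event 3 (INT 0): INT 0 arrives: push (MAIN, PC=2), enter IRQ0 at PC=0 (depth now 1)
Event 4 (EXEC): [IRQ0] PC=0: DEC 1 -> ACC=5
Event 5 (EXEC): [IRQ0] PC=1: DEC 1 -> ACC=4
Event 6 (INT 1): INT 1 arrives: push (IRQ0, PC=2), enter IRQ1 at PC=0 (depth now 2)
Event 7 (EXEC): [IRQ1] PC=0: INC 1 -> ACC=5
Event 8 (EXEC): [IRQ1] PC=1: INC 3 -> ACC=8
Event 9 (EXEC): [IRQ1] PC=2: IRET -> resume IRQ0 at PC=2 (depth now 1)
Event 10 (INT 0): INT 0 arrives: push (IRQ0, PC=2), enter IRQ0 at PC=0 (depth now 2)
Event 11 (EXEC): [IRQ0] PC=0: DEC 1 -> ACC=7
Event 12 (EXEC): [IRQ0] PC=1: DEC 1 -> ACC=6
Event 13 (EXEC): [IRQ0] PC=2: INC 3 -> ACC=9
Event 14 (EXEC): [IRQ0] PC=3: IRET -> resume IRQ0 at PC=2 (depth now 1)
Event 15 (EXEC): [IRQ0] PC=2: INC 3 -> ACC=12
Event 16 (EXEC): [IRQ0] PC=3: IRET -> resume MAIN at PC=2 (depth now 0)
Event 17 (INT 0): INT 0 arrives: push (MAIN, PC=2), enter IRQ0 at PC=0 (depth now 1)
Event 18 (EXEC): [IRQ0] PC=0: DEC 1 -> ACC=11
Event 19 (EXEC): [IRQ0] PC=1: DEC 1 -> ACC=10
Event 20 (INT 0): INT 0 arrives: push (IRQ0, PC=2), enter IRQ0 at PC=0 (depth now 2)
Event 21 (EXEC): [IRQ0] PC=0: DEC 1 -> ACC=9
Event 22 (EXEC): [IRQ0] PC=1: DEC 1 -> ACC=8
Event 23 (EXEC): [IRQ0] PC=2: INC 3 -> ACC=11
Event 24 (EXEC): [IRQ0] PC=3: IRET -> resume IRQ0 at PC=2 (depth now 1)
Event 25 (EXEC): [IRQ0] PC=2: INC 3 -> ACC=14
Event 26 (EXEC): [IRQ0] PC=3: IRET -> resume MAIN at PC=2 (depth now 0)
Event 27 (EXEC): [MAIN] PC=2: INC 4 -> ACC=18
Event 28 (EXEC): [MAIN] PC=3: INC 1 -> ACC=19
Event 29 (EXEC): [MAIN] PC=4: NOP
Event 30 (EXEC): [MAIN] PC=5: HALT

Answer: 19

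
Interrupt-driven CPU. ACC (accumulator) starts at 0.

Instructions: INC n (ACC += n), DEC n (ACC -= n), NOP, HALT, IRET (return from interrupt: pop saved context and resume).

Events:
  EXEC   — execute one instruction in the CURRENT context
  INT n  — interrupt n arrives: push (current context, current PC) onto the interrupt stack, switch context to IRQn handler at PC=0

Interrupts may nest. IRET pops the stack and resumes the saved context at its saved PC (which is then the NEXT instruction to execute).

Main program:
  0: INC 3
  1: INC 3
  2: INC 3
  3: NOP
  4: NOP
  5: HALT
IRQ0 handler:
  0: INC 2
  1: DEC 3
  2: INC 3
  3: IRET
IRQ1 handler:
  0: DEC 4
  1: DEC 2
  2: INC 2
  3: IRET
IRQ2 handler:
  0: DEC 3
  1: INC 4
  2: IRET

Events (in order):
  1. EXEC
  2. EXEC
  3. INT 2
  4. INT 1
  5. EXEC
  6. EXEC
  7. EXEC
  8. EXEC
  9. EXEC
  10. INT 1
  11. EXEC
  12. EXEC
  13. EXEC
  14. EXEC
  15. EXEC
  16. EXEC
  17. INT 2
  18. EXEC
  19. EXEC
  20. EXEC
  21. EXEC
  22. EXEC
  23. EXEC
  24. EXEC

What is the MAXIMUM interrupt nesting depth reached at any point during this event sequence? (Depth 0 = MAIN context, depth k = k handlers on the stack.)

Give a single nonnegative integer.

Event 1 (EXEC): [MAIN] PC=0: INC 3 -> ACC=3 [depth=0]
Event 2 (EXEC): [MAIN] PC=1: INC 3 -> ACC=6 [depth=0]
Event 3 (INT 2): INT 2 arrives: push (MAIN, PC=2), enter IRQ2 at PC=0 (depth now 1) [depth=1]
Event 4 (INT 1): INT 1 arrives: push (IRQ2, PC=0), enter IRQ1 at PC=0 (depth now 2) [depth=2]
Event 5 (EXEC): [IRQ1] PC=0: DEC 4 -> ACC=2 [depth=2]
Event 6 (EXEC): [IRQ1] PC=1: DEC 2 -> ACC=0 [depth=2]
Event 7 (EXEC): [IRQ1] PC=2: INC 2 -> ACC=2 [depth=2]
Event 8 (EXEC): [IRQ1] PC=3: IRET -> resume IRQ2 at PC=0 (depth now 1) [depth=1]
Event 9 (EXEC): [IRQ2] PC=0: DEC 3 -> ACC=-1 [depth=1]
Event 10 (INT 1): INT 1 arrives: push (IRQ2, PC=1), enter IRQ1 at PC=0 (depth now 2) [depth=2]
Event 11 (EXEC): [IRQ1] PC=0: DEC 4 -> ACC=-5 [depth=2]
Event 12 (EXEC): [IRQ1] PC=1: DEC 2 -> ACC=-7 [depth=2]
Event 13 (EXEC): [IRQ1] PC=2: INC 2 -> ACC=-5 [depth=2]
Event 14 (EXEC): [IRQ1] PC=3: IRET -> resume IRQ2 at PC=1 (depth now 1) [depth=1]
Event 15 (EXEC): [IRQ2] PC=1: INC 4 -> ACC=-1 [depth=1]
Event 16 (EXEC): [IRQ2] PC=2: IRET -> resume MAIN at PC=2 (depth now 0) [depth=0]
Event 17 (INT 2): INT 2 arrives: push (MAIN, PC=2), enter IRQ2 at PC=0 (depth now 1) [depth=1]
Event 18 (EXEC): [IRQ2] PC=0: DEC 3 -> ACC=-4 [depth=1]
Event 19 (EXEC): [IRQ2] PC=1: INC 4 -> ACC=0 [depth=1]
Event 20 (EXEC): [IRQ2] PC=2: IRET -> resume MAIN at PC=2 (depth now 0) [depth=0]
Event 21 (EXEC): [MAIN] PC=2: INC 3 -> ACC=3 [depth=0]
Event 22 (EXEC): [MAIN] PC=3: NOP [depth=0]
Event 23 (EXEC): [MAIN] PC=4: NOP [depth=0]
Event 24 (EXEC): [MAIN] PC=5: HALT [depth=0]
Max depth observed: 2

Answer: 2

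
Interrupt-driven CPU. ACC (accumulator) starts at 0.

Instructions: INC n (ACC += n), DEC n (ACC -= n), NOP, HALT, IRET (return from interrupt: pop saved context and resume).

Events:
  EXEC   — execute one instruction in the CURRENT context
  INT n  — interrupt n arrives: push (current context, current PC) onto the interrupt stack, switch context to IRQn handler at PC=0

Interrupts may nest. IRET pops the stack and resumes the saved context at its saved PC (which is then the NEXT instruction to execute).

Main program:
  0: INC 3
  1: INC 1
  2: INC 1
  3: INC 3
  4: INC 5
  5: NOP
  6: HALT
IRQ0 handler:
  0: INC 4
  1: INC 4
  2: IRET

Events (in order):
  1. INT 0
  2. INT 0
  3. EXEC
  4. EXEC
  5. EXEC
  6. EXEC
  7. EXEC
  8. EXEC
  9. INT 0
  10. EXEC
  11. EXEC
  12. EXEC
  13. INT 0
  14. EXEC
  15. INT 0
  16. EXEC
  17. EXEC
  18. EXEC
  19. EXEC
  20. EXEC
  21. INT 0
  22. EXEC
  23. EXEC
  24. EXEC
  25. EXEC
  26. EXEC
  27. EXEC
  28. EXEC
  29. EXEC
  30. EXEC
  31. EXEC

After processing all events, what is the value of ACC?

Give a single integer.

Event 1 (INT 0): INT 0 arrives: push (MAIN, PC=0), enter IRQ0 at PC=0 (depth now 1)
Event 2 (INT 0): INT 0 arrives: push (IRQ0, PC=0), enter IRQ0 at PC=0 (depth now 2)
Event 3 (EXEC): [IRQ0] PC=0: INC 4 -> ACC=4
Event 4 (EXEC): [IRQ0] PC=1: INC 4 -> ACC=8
Event 5 (EXEC): [IRQ0] PC=2: IRET -> resume IRQ0 at PC=0 (depth now 1)
Event 6 (EXEC): [IRQ0] PC=0: INC 4 -> ACC=12
Event 7 (EXEC): [IRQ0] PC=1: INC 4 -> ACC=16
Event 8 (EXEC): [IRQ0] PC=2: IRET -> resume MAIN at PC=0 (depth now 0)
Event 9 (INT 0): INT 0 arrives: push (MAIN, PC=0), enter IRQ0 at PC=0 (depth now 1)
Event 10 (EXEC): [IRQ0] PC=0: INC 4 -> ACC=20
Event 11 (EXEC): [IRQ0] PC=1: INC 4 -> ACC=24
Event 12 (EXEC): [IRQ0] PC=2: IRET -> resume MAIN at PC=0 (depth now 0)
Event 13 (INT 0): INT 0 arrives: push (MAIN, PC=0), enter IRQ0 at PC=0 (depth now 1)
Event 14 (EXEC): [IRQ0] PC=0: INC 4 -> ACC=28
Event 15 (INT 0): INT 0 arrives: push (IRQ0, PC=1), enter IRQ0 at PC=0 (depth now 2)
Event 16 (EXEC): [IRQ0] PC=0: INC 4 -> ACC=32
Event 17 (EXEC): [IRQ0] PC=1: INC 4 -> ACC=36
Event 18 (EXEC): [IRQ0] PC=2: IRET -> resume IRQ0 at PC=1 (depth now 1)
Event 19 (EXEC): [IRQ0] PC=1: INC 4 -> ACC=40
Event 20 (EXEC): [IRQ0] PC=2: IRET -> resume MAIN at PC=0 (depth now 0)
Event 21 (INT 0): INT 0 arrives: push (MAIN, PC=0), enter IRQ0 at PC=0 (depth now 1)
Event 22 (EXEC): [IRQ0] PC=0: INC 4 -> ACC=44
Event 23 (EXEC): [IRQ0] PC=1: INC 4 -> ACC=48
Event 24 (EXEC): [IRQ0] PC=2: IRET -> resume MAIN at PC=0 (depth now 0)
Event 25 (EXEC): [MAIN] PC=0: INC 3 -> ACC=51
Event 26 (EXEC): [MAIN] PC=1: INC 1 -> ACC=52
Event 27 (EXEC): [MAIN] PC=2: INC 1 -> ACC=53
Event 28 (EXEC): [MAIN] PC=3: INC 3 -> ACC=56
Event 29 (EXEC): [MAIN] PC=4: INC 5 -> ACC=61
Event 30 (EXEC): [MAIN] PC=5: NOP
Event 31 (EXEC): [MAIN] PC=6: HALT

Answer: 61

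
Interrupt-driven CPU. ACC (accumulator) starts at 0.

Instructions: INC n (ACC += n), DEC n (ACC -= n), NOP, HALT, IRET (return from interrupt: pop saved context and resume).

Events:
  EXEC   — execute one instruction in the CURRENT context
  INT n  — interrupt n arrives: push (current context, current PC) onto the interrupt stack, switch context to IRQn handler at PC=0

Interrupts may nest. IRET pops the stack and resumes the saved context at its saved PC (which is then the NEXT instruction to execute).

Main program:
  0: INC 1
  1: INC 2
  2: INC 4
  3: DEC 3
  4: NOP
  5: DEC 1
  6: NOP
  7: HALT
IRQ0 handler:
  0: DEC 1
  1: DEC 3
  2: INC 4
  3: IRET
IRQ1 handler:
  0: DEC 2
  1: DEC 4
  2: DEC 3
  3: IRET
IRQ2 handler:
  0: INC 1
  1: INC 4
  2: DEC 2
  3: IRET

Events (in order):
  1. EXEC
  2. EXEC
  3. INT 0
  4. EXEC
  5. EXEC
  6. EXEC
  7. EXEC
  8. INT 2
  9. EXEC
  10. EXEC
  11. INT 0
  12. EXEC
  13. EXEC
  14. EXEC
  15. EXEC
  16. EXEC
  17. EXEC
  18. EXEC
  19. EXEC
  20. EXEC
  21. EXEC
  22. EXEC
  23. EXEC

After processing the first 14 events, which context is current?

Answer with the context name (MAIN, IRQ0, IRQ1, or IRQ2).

Answer: IRQ0

Derivation:
Event 1 (EXEC): [MAIN] PC=0: INC 1 -> ACC=1
Event 2 (EXEC): [MAIN] PC=1: INC 2 -> ACC=3
Event 3 (INT 0): INT 0 arrives: push (MAIN, PC=2), enter IRQ0 at PC=0 (depth now 1)
Event 4 (EXEC): [IRQ0] PC=0: DEC 1 -> ACC=2
Event 5 (EXEC): [IRQ0] PC=1: DEC 3 -> ACC=-1
Event 6 (EXEC): [IRQ0] PC=2: INC 4 -> ACC=3
Event 7 (EXEC): [IRQ0] PC=3: IRET -> resume MAIN at PC=2 (depth now 0)
Event 8 (INT 2): INT 2 arrives: push (MAIN, PC=2), enter IRQ2 at PC=0 (depth now 1)
Event 9 (EXEC): [IRQ2] PC=0: INC 1 -> ACC=4
Event 10 (EXEC): [IRQ2] PC=1: INC 4 -> ACC=8
Event 11 (INT 0): INT 0 arrives: push (IRQ2, PC=2), enter IRQ0 at PC=0 (depth now 2)
Event 12 (EXEC): [IRQ0] PC=0: DEC 1 -> ACC=7
Event 13 (EXEC): [IRQ0] PC=1: DEC 3 -> ACC=4
Event 14 (EXEC): [IRQ0] PC=2: INC 4 -> ACC=8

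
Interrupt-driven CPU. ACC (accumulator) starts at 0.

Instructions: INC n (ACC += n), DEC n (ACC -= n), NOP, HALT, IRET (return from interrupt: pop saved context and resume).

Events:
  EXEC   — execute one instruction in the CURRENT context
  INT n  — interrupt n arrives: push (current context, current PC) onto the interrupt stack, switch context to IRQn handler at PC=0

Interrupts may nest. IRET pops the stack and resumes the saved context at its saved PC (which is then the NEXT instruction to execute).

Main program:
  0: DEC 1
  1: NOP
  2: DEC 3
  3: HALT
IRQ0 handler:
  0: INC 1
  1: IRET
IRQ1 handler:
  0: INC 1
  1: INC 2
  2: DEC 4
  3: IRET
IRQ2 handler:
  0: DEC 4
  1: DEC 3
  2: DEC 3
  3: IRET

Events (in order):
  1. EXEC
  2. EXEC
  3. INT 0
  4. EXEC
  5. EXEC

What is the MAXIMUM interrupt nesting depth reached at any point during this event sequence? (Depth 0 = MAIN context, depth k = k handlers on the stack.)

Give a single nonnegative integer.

Event 1 (EXEC): [MAIN] PC=0: DEC 1 -> ACC=-1 [depth=0]
Event 2 (EXEC): [MAIN] PC=1: NOP [depth=0]
Event 3 (INT 0): INT 0 arrives: push (MAIN, PC=2), enter IRQ0 at PC=0 (depth now 1) [depth=1]
Event 4 (EXEC): [IRQ0] PC=0: INC 1 -> ACC=0 [depth=1]
Event 5 (EXEC): [IRQ0] PC=1: IRET -> resume MAIN at PC=2 (depth now 0) [depth=0]
Max depth observed: 1

Answer: 1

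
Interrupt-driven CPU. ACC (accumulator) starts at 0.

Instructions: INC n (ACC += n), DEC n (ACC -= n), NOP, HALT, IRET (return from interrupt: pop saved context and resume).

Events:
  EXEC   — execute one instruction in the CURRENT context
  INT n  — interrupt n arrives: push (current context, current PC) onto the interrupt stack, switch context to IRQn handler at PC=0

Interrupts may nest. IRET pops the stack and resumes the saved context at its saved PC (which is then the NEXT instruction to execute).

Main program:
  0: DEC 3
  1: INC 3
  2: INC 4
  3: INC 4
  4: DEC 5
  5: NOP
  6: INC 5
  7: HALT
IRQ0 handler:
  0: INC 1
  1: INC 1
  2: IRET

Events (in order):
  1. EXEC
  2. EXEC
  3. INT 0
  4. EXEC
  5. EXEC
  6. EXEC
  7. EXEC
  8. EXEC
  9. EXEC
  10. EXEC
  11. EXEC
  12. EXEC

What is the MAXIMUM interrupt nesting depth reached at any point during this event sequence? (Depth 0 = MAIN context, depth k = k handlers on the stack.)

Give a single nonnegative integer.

Event 1 (EXEC): [MAIN] PC=0: DEC 3 -> ACC=-3 [depth=0]
Event 2 (EXEC): [MAIN] PC=1: INC 3 -> ACC=0 [depth=0]
Event 3 (INT 0): INT 0 arrives: push (MAIN, PC=2), enter IRQ0 at PC=0 (depth now 1) [depth=1]
Event 4 (EXEC): [IRQ0] PC=0: INC 1 -> ACC=1 [depth=1]
Event 5 (EXEC): [IRQ0] PC=1: INC 1 -> ACC=2 [depth=1]
Event 6 (EXEC): [IRQ0] PC=2: IRET -> resume MAIN at PC=2 (depth now 0) [depth=0]
Event 7 (EXEC): [MAIN] PC=2: INC 4 -> ACC=6 [depth=0]
Event 8 (EXEC): [MAIN] PC=3: INC 4 -> ACC=10 [depth=0]
Event 9 (EXEC): [MAIN] PC=4: DEC 5 -> ACC=5 [depth=0]
Event 10 (EXEC): [MAIN] PC=5: NOP [depth=0]
Event 11 (EXEC): [MAIN] PC=6: INC 5 -> ACC=10 [depth=0]
Event 12 (EXEC): [MAIN] PC=7: HALT [depth=0]
Max depth observed: 1

Answer: 1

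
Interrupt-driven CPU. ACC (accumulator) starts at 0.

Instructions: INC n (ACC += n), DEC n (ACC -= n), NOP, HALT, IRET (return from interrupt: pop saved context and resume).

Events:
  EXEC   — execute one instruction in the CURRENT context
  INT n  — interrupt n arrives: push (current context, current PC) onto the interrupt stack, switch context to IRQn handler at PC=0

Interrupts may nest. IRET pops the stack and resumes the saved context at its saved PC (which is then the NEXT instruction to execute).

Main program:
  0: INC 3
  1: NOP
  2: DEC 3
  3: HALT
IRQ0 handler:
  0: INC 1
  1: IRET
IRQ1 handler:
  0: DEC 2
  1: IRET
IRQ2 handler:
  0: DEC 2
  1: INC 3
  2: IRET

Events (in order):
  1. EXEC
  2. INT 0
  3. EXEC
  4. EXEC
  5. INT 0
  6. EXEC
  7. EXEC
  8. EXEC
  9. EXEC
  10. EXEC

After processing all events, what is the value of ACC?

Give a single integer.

Answer: 2

Derivation:
Event 1 (EXEC): [MAIN] PC=0: INC 3 -> ACC=3
Event 2 (INT 0): INT 0 arrives: push (MAIN, PC=1), enter IRQ0 at PC=0 (depth now 1)
Event 3 (EXEC): [IRQ0] PC=0: INC 1 -> ACC=4
Event 4 (EXEC): [IRQ0] PC=1: IRET -> resume MAIN at PC=1 (depth now 0)
Event 5 (INT 0): INT 0 arrives: push (MAIN, PC=1), enter IRQ0 at PC=0 (depth now 1)
Event 6 (EXEC): [IRQ0] PC=0: INC 1 -> ACC=5
Event 7 (EXEC): [IRQ0] PC=1: IRET -> resume MAIN at PC=1 (depth now 0)
Event 8 (EXEC): [MAIN] PC=1: NOP
Event 9 (EXEC): [MAIN] PC=2: DEC 3 -> ACC=2
Event 10 (EXEC): [MAIN] PC=3: HALT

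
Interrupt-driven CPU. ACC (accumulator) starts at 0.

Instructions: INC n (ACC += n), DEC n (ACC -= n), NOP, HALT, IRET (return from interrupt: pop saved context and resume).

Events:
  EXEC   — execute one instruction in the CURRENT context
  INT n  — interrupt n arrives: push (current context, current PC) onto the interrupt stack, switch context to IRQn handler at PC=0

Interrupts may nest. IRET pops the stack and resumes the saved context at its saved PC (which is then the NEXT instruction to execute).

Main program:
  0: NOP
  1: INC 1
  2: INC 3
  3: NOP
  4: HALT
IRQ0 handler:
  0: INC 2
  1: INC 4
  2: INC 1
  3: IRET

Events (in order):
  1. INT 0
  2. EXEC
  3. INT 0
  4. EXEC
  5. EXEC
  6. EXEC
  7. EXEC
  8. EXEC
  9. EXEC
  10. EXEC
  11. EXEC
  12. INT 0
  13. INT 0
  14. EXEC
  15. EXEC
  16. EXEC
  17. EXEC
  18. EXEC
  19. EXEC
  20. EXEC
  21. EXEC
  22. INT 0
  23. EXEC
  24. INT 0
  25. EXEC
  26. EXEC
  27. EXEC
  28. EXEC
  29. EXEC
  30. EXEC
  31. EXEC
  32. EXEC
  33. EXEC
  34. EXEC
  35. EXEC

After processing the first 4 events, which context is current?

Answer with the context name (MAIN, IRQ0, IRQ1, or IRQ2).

Answer: IRQ0

Derivation:
Event 1 (INT 0): INT 0 arrives: push (MAIN, PC=0), enter IRQ0 at PC=0 (depth now 1)
Event 2 (EXEC): [IRQ0] PC=0: INC 2 -> ACC=2
Event 3 (INT 0): INT 0 arrives: push (IRQ0, PC=1), enter IRQ0 at PC=0 (depth now 2)
Event 4 (EXEC): [IRQ0] PC=0: INC 2 -> ACC=4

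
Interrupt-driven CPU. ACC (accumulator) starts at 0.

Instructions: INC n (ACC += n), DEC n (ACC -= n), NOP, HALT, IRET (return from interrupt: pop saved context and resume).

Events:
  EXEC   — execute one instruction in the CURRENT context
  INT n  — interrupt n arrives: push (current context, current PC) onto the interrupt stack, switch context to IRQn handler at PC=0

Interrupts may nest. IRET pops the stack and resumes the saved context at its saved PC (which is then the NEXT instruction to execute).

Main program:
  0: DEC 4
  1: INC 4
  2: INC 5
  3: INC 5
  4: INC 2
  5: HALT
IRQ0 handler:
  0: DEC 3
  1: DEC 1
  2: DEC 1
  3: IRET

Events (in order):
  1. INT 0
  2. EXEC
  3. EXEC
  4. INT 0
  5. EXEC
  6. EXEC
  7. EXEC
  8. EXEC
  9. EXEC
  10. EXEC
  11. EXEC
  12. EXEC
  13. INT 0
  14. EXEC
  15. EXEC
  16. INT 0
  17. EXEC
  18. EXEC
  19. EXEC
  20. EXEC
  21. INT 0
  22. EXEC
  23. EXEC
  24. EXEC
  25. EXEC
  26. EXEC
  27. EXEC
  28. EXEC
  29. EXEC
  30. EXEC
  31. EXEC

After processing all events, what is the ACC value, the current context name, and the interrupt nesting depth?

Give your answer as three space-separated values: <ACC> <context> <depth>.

Answer: -13 MAIN 0

Derivation:
Event 1 (INT 0): INT 0 arrives: push (MAIN, PC=0), enter IRQ0 at PC=0 (depth now 1)
Event 2 (EXEC): [IRQ0] PC=0: DEC 3 -> ACC=-3
Event 3 (EXEC): [IRQ0] PC=1: DEC 1 -> ACC=-4
Event 4 (INT 0): INT 0 arrives: push (IRQ0, PC=2), enter IRQ0 at PC=0 (depth now 2)
Event 5 (EXEC): [IRQ0] PC=0: DEC 3 -> ACC=-7
Event 6 (EXEC): [IRQ0] PC=1: DEC 1 -> ACC=-8
Event 7 (EXEC): [IRQ0] PC=2: DEC 1 -> ACC=-9
Event 8 (EXEC): [IRQ0] PC=3: IRET -> resume IRQ0 at PC=2 (depth now 1)
Event 9 (EXEC): [IRQ0] PC=2: DEC 1 -> ACC=-10
Event 10 (EXEC): [IRQ0] PC=3: IRET -> resume MAIN at PC=0 (depth now 0)
Event 11 (EXEC): [MAIN] PC=0: DEC 4 -> ACC=-14
Event 12 (EXEC): [MAIN] PC=1: INC 4 -> ACC=-10
Event 13 (INT 0): INT 0 arrives: push (MAIN, PC=2), enter IRQ0 at PC=0 (depth now 1)
Event 14 (EXEC): [IRQ0] PC=0: DEC 3 -> ACC=-13
Event 15 (EXEC): [IRQ0] PC=1: DEC 1 -> ACC=-14
Event 16 (INT 0): INT 0 arrives: push (IRQ0, PC=2), enter IRQ0 at PC=0 (depth now 2)
Event 17 (EXEC): [IRQ0] PC=0: DEC 3 -> ACC=-17
Event 18 (EXEC): [IRQ0] PC=1: DEC 1 -> ACC=-18
Event 19 (EXEC): [IRQ0] PC=2: DEC 1 -> ACC=-19
Event 20 (EXEC): [IRQ0] PC=3: IRET -> resume IRQ0 at PC=2 (depth now 1)
Event 21 (INT 0): INT 0 arrives: push (IRQ0, PC=2), enter IRQ0 at PC=0 (depth now 2)
Event 22 (EXEC): [IRQ0] PC=0: DEC 3 -> ACC=-22
Event 23 (EXEC): [IRQ0] PC=1: DEC 1 -> ACC=-23
Event 24 (EXEC): [IRQ0] PC=2: DEC 1 -> ACC=-24
Event 25 (EXEC): [IRQ0] PC=3: IRET -> resume IRQ0 at PC=2 (depth now 1)
Event 26 (EXEC): [IRQ0] PC=2: DEC 1 -> ACC=-25
Event 27 (EXEC): [IRQ0] PC=3: IRET -> resume MAIN at PC=2 (depth now 0)
Event 28 (EXEC): [MAIN] PC=2: INC 5 -> ACC=-20
Event 29 (EXEC): [MAIN] PC=3: INC 5 -> ACC=-15
Event 30 (EXEC): [MAIN] PC=4: INC 2 -> ACC=-13
Event 31 (EXEC): [MAIN] PC=5: HALT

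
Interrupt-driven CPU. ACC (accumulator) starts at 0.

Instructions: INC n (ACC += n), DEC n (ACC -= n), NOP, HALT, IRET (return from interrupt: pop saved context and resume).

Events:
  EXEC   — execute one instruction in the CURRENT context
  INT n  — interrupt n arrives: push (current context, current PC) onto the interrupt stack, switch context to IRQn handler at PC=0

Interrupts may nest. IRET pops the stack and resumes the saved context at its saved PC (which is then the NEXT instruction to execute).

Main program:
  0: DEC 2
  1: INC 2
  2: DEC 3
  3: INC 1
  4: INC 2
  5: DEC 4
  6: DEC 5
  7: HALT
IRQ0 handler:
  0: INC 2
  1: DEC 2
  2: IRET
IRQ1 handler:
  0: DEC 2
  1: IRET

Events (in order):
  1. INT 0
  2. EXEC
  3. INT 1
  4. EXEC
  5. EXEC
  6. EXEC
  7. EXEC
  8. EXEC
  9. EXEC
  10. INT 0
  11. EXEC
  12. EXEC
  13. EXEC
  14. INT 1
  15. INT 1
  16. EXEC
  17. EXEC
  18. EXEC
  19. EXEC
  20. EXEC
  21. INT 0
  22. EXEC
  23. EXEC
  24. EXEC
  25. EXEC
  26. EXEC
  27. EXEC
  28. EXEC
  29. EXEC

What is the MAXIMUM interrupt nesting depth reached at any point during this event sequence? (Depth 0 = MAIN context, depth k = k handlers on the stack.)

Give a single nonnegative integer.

Answer: 2

Derivation:
Event 1 (INT 0): INT 0 arrives: push (MAIN, PC=0), enter IRQ0 at PC=0 (depth now 1) [depth=1]
Event 2 (EXEC): [IRQ0] PC=0: INC 2 -> ACC=2 [depth=1]
Event 3 (INT 1): INT 1 arrives: push (IRQ0, PC=1), enter IRQ1 at PC=0 (depth now 2) [depth=2]
Event 4 (EXEC): [IRQ1] PC=0: DEC 2 -> ACC=0 [depth=2]
Event 5 (EXEC): [IRQ1] PC=1: IRET -> resume IRQ0 at PC=1 (depth now 1) [depth=1]
Event 6 (EXEC): [IRQ0] PC=1: DEC 2 -> ACC=-2 [depth=1]
Event 7 (EXEC): [IRQ0] PC=2: IRET -> resume MAIN at PC=0 (depth now 0) [depth=0]
Event 8 (EXEC): [MAIN] PC=0: DEC 2 -> ACC=-4 [depth=0]
Event 9 (EXEC): [MAIN] PC=1: INC 2 -> ACC=-2 [depth=0]
Event 10 (INT 0): INT 0 arrives: push (MAIN, PC=2), enter IRQ0 at PC=0 (depth now 1) [depth=1]
Event 11 (EXEC): [IRQ0] PC=0: INC 2 -> ACC=0 [depth=1]
Event 12 (EXEC): [IRQ0] PC=1: DEC 2 -> ACC=-2 [depth=1]
Event 13 (EXEC): [IRQ0] PC=2: IRET -> resume MAIN at PC=2 (depth now 0) [depth=0]
Event 14 (INT 1): INT 1 arrives: push (MAIN, PC=2), enter IRQ1 at PC=0 (depth now 1) [depth=1]
Event 15 (INT 1): INT 1 arrives: push (IRQ1, PC=0), enter IRQ1 at PC=0 (depth now 2) [depth=2]
Event 16 (EXEC): [IRQ1] PC=0: DEC 2 -> ACC=-4 [depth=2]
Event 17 (EXEC): [IRQ1] PC=1: IRET -> resume IRQ1 at PC=0 (depth now 1) [depth=1]
Event 18 (EXEC): [IRQ1] PC=0: DEC 2 -> ACC=-6 [depth=1]
Event 19 (EXEC): [IRQ1] PC=1: IRET -> resume MAIN at PC=2 (depth now 0) [depth=0]
Event 20 (EXEC): [MAIN] PC=2: DEC 3 -> ACC=-9 [depth=0]
Event 21 (INT 0): INT 0 arrives: push (MAIN, PC=3), enter IRQ0 at PC=0 (depth now 1) [depth=1]
Event 22 (EXEC): [IRQ0] PC=0: INC 2 -> ACC=-7 [depth=1]
Event 23 (EXEC): [IRQ0] PC=1: DEC 2 -> ACC=-9 [depth=1]
Event 24 (EXEC): [IRQ0] PC=2: IRET -> resume MAIN at PC=3 (depth now 0) [depth=0]
Event 25 (EXEC): [MAIN] PC=3: INC 1 -> ACC=-8 [depth=0]
Event 26 (EXEC): [MAIN] PC=4: INC 2 -> ACC=-6 [depth=0]
Event 27 (EXEC): [MAIN] PC=5: DEC 4 -> ACC=-10 [depth=0]
Event 28 (EXEC): [MAIN] PC=6: DEC 5 -> ACC=-15 [depth=0]
Event 29 (EXEC): [MAIN] PC=7: HALT [depth=0]
Max depth observed: 2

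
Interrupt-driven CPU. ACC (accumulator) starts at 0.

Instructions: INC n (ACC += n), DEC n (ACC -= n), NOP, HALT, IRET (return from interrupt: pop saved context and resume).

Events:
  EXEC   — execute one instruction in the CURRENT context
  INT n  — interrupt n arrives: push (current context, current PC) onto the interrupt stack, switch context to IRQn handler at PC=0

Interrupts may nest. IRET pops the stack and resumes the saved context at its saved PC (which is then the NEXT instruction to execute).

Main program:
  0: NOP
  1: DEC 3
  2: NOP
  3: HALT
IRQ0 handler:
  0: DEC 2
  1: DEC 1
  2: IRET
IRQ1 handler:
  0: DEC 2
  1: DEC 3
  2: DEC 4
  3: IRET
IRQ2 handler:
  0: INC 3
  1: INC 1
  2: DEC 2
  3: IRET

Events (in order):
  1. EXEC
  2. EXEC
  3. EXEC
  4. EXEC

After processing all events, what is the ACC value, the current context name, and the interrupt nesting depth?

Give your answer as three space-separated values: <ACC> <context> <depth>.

Answer: -3 MAIN 0

Derivation:
Event 1 (EXEC): [MAIN] PC=0: NOP
Event 2 (EXEC): [MAIN] PC=1: DEC 3 -> ACC=-3
Event 3 (EXEC): [MAIN] PC=2: NOP
Event 4 (EXEC): [MAIN] PC=3: HALT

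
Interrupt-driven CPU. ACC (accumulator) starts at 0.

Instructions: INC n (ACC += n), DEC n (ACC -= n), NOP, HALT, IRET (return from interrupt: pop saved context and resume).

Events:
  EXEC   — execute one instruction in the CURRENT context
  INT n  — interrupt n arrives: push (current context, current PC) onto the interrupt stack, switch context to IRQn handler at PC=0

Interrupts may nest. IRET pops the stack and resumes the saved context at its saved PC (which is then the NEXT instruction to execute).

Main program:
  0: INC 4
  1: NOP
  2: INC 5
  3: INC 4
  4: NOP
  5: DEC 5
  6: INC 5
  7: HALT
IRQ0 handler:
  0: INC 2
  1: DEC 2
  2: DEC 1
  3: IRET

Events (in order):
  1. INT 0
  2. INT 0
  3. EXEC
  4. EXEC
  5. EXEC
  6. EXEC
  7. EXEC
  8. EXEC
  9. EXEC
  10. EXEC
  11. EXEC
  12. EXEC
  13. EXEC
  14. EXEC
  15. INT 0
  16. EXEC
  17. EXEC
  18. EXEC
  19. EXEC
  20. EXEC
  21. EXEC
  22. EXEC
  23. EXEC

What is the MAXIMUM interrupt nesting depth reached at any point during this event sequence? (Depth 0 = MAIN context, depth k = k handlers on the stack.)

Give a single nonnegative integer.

Event 1 (INT 0): INT 0 arrives: push (MAIN, PC=0), enter IRQ0 at PC=0 (depth now 1) [depth=1]
Event 2 (INT 0): INT 0 arrives: push (IRQ0, PC=0), enter IRQ0 at PC=0 (depth now 2) [depth=2]
Event 3 (EXEC): [IRQ0] PC=0: INC 2 -> ACC=2 [depth=2]
Event 4 (EXEC): [IRQ0] PC=1: DEC 2 -> ACC=0 [depth=2]
Event 5 (EXEC): [IRQ0] PC=2: DEC 1 -> ACC=-1 [depth=2]
Event 6 (EXEC): [IRQ0] PC=3: IRET -> resume IRQ0 at PC=0 (depth now 1) [depth=1]
Event 7 (EXEC): [IRQ0] PC=0: INC 2 -> ACC=1 [depth=1]
Event 8 (EXEC): [IRQ0] PC=1: DEC 2 -> ACC=-1 [depth=1]
Event 9 (EXEC): [IRQ0] PC=2: DEC 1 -> ACC=-2 [depth=1]
Event 10 (EXEC): [IRQ0] PC=3: IRET -> resume MAIN at PC=0 (depth now 0) [depth=0]
Event 11 (EXEC): [MAIN] PC=0: INC 4 -> ACC=2 [depth=0]
Event 12 (EXEC): [MAIN] PC=1: NOP [depth=0]
Event 13 (EXEC): [MAIN] PC=2: INC 5 -> ACC=7 [depth=0]
Event 14 (EXEC): [MAIN] PC=3: INC 4 -> ACC=11 [depth=0]
Event 15 (INT 0): INT 0 arrives: push (MAIN, PC=4), enter IRQ0 at PC=0 (depth now 1) [depth=1]
Event 16 (EXEC): [IRQ0] PC=0: INC 2 -> ACC=13 [depth=1]
Event 17 (EXEC): [IRQ0] PC=1: DEC 2 -> ACC=11 [depth=1]
Event 18 (EXEC): [IRQ0] PC=2: DEC 1 -> ACC=10 [depth=1]
Event 19 (EXEC): [IRQ0] PC=3: IRET -> resume MAIN at PC=4 (depth now 0) [depth=0]
Event 20 (EXEC): [MAIN] PC=4: NOP [depth=0]
Event 21 (EXEC): [MAIN] PC=5: DEC 5 -> ACC=5 [depth=0]
Event 22 (EXEC): [MAIN] PC=6: INC 5 -> ACC=10 [depth=0]
Event 23 (EXEC): [MAIN] PC=7: HALT [depth=0]
Max depth observed: 2

Answer: 2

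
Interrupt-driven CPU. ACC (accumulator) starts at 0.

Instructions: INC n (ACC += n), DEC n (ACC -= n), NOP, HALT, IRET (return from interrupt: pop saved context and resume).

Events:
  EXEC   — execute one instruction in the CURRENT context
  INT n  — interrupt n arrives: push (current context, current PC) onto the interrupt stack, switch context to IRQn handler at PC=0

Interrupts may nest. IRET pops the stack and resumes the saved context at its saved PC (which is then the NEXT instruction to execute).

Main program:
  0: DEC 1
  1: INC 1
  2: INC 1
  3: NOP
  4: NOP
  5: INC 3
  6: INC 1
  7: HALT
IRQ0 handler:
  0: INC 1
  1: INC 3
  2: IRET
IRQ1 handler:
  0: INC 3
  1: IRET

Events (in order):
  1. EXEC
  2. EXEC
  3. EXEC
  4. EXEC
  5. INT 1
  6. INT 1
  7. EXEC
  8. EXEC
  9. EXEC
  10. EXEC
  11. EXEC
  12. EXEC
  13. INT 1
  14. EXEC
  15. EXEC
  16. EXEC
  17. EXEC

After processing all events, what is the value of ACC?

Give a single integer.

Event 1 (EXEC): [MAIN] PC=0: DEC 1 -> ACC=-1
Event 2 (EXEC): [MAIN] PC=1: INC 1 -> ACC=0
Event 3 (EXEC): [MAIN] PC=2: INC 1 -> ACC=1
Event 4 (EXEC): [MAIN] PC=3: NOP
Event 5 (INT 1): INT 1 arrives: push (MAIN, PC=4), enter IRQ1 at PC=0 (depth now 1)
Event 6 (INT 1): INT 1 arrives: push (IRQ1, PC=0), enter IRQ1 at PC=0 (depth now 2)
Event 7 (EXEC): [IRQ1] PC=0: INC 3 -> ACC=4
Event 8 (EXEC): [IRQ1] PC=1: IRET -> resume IRQ1 at PC=0 (depth now 1)
Event 9 (EXEC): [IRQ1] PC=0: INC 3 -> ACC=7
Event 10 (EXEC): [IRQ1] PC=1: IRET -> resume MAIN at PC=4 (depth now 0)
Event 11 (EXEC): [MAIN] PC=4: NOP
Event 12 (EXEC): [MAIN] PC=5: INC 3 -> ACC=10
Event 13 (INT 1): INT 1 arrives: push (MAIN, PC=6), enter IRQ1 at PC=0 (depth now 1)
Event 14 (EXEC): [IRQ1] PC=0: INC 3 -> ACC=13
Event 15 (EXEC): [IRQ1] PC=1: IRET -> resume MAIN at PC=6 (depth now 0)
Event 16 (EXEC): [MAIN] PC=6: INC 1 -> ACC=14
Event 17 (EXEC): [MAIN] PC=7: HALT

Answer: 14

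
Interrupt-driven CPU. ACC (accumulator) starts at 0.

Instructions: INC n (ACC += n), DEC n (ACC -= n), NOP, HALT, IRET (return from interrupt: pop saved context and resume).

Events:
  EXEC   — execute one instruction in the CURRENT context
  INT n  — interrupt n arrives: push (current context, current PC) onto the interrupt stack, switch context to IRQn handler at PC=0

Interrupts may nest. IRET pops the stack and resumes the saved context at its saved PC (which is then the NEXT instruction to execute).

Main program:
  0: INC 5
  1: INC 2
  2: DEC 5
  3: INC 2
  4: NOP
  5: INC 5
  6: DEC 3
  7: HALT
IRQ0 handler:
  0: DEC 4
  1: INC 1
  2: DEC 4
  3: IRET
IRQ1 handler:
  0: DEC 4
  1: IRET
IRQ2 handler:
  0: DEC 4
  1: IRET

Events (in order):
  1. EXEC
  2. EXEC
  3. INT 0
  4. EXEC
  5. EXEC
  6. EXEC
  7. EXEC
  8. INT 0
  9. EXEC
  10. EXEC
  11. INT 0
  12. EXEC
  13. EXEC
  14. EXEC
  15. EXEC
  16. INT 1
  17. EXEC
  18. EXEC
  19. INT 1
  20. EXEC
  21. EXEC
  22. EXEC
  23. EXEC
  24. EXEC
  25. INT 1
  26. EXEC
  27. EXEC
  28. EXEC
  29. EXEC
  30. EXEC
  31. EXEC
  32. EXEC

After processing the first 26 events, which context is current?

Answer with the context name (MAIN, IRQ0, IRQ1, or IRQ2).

Event 1 (EXEC): [MAIN] PC=0: INC 5 -> ACC=5
Event 2 (EXEC): [MAIN] PC=1: INC 2 -> ACC=7
Event 3 (INT 0): INT 0 arrives: push (MAIN, PC=2), enter IRQ0 at PC=0 (depth now 1)
Event 4 (EXEC): [IRQ0] PC=0: DEC 4 -> ACC=3
Event 5 (EXEC): [IRQ0] PC=1: INC 1 -> ACC=4
Event 6 (EXEC): [IRQ0] PC=2: DEC 4 -> ACC=0
Event 7 (EXEC): [IRQ0] PC=3: IRET -> resume MAIN at PC=2 (depth now 0)
Event 8 (INT 0): INT 0 arrives: push (MAIN, PC=2), enter IRQ0 at PC=0 (depth now 1)
Event 9 (EXEC): [IRQ0] PC=0: DEC 4 -> ACC=-4
Event 10 (EXEC): [IRQ0] PC=1: INC 1 -> ACC=-3
Event 11 (INT 0): INT 0 arrives: push (IRQ0, PC=2), enter IRQ0 at PC=0 (depth now 2)
Event 12 (EXEC): [IRQ0] PC=0: DEC 4 -> ACC=-7
Event 13 (EXEC): [IRQ0] PC=1: INC 1 -> ACC=-6
Event 14 (EXEC): [IRQ0] PC=2: DEC 4 -> ACC=-10
Event 15 (EXEC): [IRQ0] PC=3: IRET -> resume IRQ0 at PC=2 (depth now 1)
Event 16 (INT 1): INT 1 arrives: push (IRQ0, PC=2), enter IRQ1 at PC=0 (depth now 2)
Event 17 (EXEC): [IRQ1] PC=0: DEC 4 -> ACC=-14
Event 18 (EXEC): [IRQ1] PC=1: IRET -> resume IRQ0 at PC=2 (depth now 1)
Event 19 (INT 1): INT 1 arrives: push (IRQ0, PC=2), enter IRQ1 at PC=0 (depth now 2)
Event 20 (EXEC): [IRQ1] PC=0: DEC 4 -> ACC=-18
Event 21 (EXEC): [IRQ1] PC=1: IRET -> resume IRQ0 at PC=2 (depth now 1)
Event 22 (EXEC): [IRQ0] PC=2: DEC 4 -> ACC=-22
Event 23 (EXEC): [IRQ0] PC=3: IRET -> resume MAIN at PC=2 (depth now 0)
Event 24 (EXEC): [MAIN] PC=2: DEC 5 -> ACC=-27
Event 25 (INT 1): INT 1 arrives: push (MAIN, PC=3), enter IRQ1 at PC=0 (depth now 1)
Event 26 (EXEC): [IRQ1] PC=0: DEC 4 -> ACC=-31

Answer: IRQ1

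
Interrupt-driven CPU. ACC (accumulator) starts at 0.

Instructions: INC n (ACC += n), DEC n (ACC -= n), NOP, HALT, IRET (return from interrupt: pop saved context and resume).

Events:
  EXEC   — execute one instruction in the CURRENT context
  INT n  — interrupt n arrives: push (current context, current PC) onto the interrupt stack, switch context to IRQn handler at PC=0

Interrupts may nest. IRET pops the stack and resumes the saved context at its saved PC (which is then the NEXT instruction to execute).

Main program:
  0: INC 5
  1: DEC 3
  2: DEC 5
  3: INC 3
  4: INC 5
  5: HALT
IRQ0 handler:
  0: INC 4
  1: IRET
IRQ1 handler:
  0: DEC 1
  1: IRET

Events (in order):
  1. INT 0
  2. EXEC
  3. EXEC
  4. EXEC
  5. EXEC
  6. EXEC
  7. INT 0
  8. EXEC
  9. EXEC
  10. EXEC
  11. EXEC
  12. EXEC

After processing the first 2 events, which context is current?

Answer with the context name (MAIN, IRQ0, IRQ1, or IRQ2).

Answer: IRQ0

Derivation:
Event 1 (INT 0): INT 0 arrives: push (MAIN, PC=0), enter IRQ0 at PC=0 (depth now 1)
Event 2 (EXEC): [IRQ0] PC=0: INC 4 -> ACC=4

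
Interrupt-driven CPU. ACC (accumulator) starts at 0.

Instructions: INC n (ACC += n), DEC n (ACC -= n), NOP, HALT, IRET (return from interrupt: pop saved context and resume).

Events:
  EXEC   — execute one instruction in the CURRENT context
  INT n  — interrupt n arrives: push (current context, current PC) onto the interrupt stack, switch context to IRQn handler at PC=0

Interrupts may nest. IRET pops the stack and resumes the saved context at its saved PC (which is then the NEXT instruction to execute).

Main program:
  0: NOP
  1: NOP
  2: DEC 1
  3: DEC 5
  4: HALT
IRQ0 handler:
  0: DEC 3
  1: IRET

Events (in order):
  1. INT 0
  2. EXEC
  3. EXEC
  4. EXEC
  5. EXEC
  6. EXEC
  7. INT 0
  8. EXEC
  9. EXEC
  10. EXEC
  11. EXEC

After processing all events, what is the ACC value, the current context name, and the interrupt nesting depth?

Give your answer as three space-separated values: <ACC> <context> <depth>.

Answer: -12 MAIN 0

Derivation:
Event 1 (INT 0): INT 0 arrives: push (MAIN, PC=0), enter IRQ0 at PC=0 (depth now 1)
Event 2 (EXEC): [IRQ0] PC=0: DEC 3 -> ACC=-3
Event 3 (EXEC): [IRQ0] PC=1: IRET -> resume MAIN at PC=0 (depth now 0)
Event 4 (EXEC): [MAIN] PC=0: NOP
Event 5 (EXEC): [MAIN] PC=1: NOP
Event 6 (EXEC): [MAIN] PC=2: DEC 1 -> ACC=-4
Event 7 (INT 0): INT 0 arrives: push (MAIN, PC=3), enter IRQ0 at PC=0 (depth now 1)
Event 8 (EXEC): [IRQ0] PC=0: DEC 3 -> ACC=-7
Event 9 (EXEC): [IRQ0] PC=1: IRET -> resume MAIN at PC=3 (depth now 0)
Event 10 (EXEC): [MAIN] PC=3: DEC 5 -> ACC=-12
Event 11 (EXEC): [MAIN] PC=4: HALT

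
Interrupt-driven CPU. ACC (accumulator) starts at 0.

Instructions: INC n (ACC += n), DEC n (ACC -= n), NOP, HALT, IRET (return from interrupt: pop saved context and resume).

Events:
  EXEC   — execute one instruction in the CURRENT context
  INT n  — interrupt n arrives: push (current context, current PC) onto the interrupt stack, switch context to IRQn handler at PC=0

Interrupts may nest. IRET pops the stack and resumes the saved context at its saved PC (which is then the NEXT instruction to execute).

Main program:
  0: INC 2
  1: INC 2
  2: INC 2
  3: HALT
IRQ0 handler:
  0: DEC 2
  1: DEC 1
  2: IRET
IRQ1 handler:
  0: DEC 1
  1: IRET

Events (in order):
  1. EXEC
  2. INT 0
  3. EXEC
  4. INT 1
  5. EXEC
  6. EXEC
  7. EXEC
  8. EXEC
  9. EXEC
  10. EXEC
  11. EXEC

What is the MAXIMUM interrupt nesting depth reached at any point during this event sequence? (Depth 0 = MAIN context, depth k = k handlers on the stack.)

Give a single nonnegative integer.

Event 1 (EXEC): [MAIN] PC=0: INC 2 -> ACC=2 [depth=0]
Event 2 (INT 0): INT 0 arrives: push (MAIN, PC=1), enter IRQ0 at PC=0 (depth now 1) [depth=1]
Event 3 (EXEC): [IRQ0] PC=0: DEC 2 -> ACC=0 [depth=1]
Event 4 (INT 1): INT 1 arrives: push (IRQ0, PC=1), enter IRQ1 at PC=0 (depth now 2) [depth=2]
Event 5 (EXEC): [IRQ1] PC=0: DEC 1 -> ACC=-1 [depth=2]
Event 6 (EXEC): [IRQ1] PC=1: IRET -> resume IRQ0 at PC=1 (depth now 1) [depth=1]
Event 7 (EXEC): [IRQ0] PC=1: DEC 1 -> ACC=-2 [depth=1]
Event 8 (EXEC): [IRQ0] PC=2: IRET -> resume MAIN at PC=1 (depth now 0) [depth=0]
Event 9 (EXEC): [MAIN] PC=1: INC 2 -> ACC=0 [depth=0]
Event 10 (EXEC): [MAIN] PC=2: INC 2 -> ACC=2 [depth=0]
Event 11 (EXEC): [MAIN] PC=3: HALT [depth=0]
Max depth observed: 2

Answer: 2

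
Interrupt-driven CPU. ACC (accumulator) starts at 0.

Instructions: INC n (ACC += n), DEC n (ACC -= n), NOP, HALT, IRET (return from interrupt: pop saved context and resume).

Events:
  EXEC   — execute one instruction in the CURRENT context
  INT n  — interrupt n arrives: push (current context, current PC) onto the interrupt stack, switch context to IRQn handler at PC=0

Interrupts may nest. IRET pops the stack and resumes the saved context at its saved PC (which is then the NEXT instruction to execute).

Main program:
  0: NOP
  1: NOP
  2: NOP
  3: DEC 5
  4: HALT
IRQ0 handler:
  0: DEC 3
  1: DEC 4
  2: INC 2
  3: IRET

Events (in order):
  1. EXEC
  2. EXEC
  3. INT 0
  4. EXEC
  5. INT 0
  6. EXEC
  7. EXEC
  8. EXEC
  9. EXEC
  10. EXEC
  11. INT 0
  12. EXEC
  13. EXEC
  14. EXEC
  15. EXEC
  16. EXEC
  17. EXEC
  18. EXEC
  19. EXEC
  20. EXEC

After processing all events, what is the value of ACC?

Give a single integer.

Answer: -20

Derivation:
Event 1 (EXEC): [MAIN] PC=0: NOP
Event 2 (EXEC): [MAIN] PC=1: NOP
Event 3 (INT 0): INT 0 arrives: push (MAIN, PC=2), enter IRQ0 at PC=0 (depth now 1)
Event 4 (EXEC): [IRQ0] PC=0: DEC 3 -> ACC=-3
Event 5 (INT 0): INT 0 arrives: push (IRQ0, PC=1), enter IRQ0 at PC=0 (depth now 2)
Event 6 (EXEC): [IRQ0] PC=0: DEC 3 -> ACC=-6
Event 7 (EXEC): [IRQ0] PC=1: DEC 4 -> ACC=-10
Event 8 (EXEC): [IRQ0] PC=2: INC 2 -> ACC=-8
Event 9 (EXEC): [IRQ0] PC=3: IRET -> resume IRQ0 at PC=1 (depth now 1)
Event 10 (EXEC): [IRQ0] PC=1: DEC 4 -> ACC=-12
Event 11 (INT 0): INT 0 arrives: push (IRQ0, PC=2), enter IRQ0 at PC=0 (depth now 2)
Event 12 (EXEC): [IRQ0] PC=0: DEC 3 -> ACC=-15
Event 13 (EXEC): [IRQ0] PC=1: DEC 4 -> ACC=-19
Event 14 (EXEC): [IRQ0] PC=2: INC 2 -> ACC=-17
Event 15 (EXEC): [IRQ0] PC=3: IRET -> resume IRQ0 at PC=2 (depth now 1)
Event 16 (EXEC): [IRQ0] PC=2: INC 2 -> ACC=-15
Event 17 (EXEC): [IRQ0] PC=3: IRET -> resume MAIN at PC=2 (depth now 0)
Event 18 (EXEC): [MAIN] PC=2: NOP
Event 19 (EXEC): [MAIN] PC=3: DEC 5 -> ACC=-20
Event 20 (EXEC): [MAIN] PC=4: HALT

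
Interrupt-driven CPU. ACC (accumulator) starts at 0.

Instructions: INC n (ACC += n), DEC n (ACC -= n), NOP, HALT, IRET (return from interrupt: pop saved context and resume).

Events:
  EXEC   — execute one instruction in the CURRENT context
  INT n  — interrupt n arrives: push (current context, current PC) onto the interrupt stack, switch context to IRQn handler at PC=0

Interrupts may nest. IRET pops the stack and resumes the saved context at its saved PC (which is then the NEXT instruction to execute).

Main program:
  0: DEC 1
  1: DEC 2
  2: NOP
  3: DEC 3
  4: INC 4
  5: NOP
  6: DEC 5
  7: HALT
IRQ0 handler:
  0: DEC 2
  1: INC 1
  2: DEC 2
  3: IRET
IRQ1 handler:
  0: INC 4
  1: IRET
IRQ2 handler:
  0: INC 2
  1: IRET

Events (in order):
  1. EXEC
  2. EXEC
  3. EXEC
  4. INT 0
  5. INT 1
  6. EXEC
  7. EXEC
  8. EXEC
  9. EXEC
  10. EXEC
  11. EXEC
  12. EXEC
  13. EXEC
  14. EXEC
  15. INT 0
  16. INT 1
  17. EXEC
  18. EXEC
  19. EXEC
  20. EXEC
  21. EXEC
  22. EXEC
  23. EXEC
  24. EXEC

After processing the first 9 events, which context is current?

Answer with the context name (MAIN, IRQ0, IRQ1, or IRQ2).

Answer: IRQ0

Derivation:
Event 1 (EXEC): [MAIN] PC=0: DEC 1 -> ACC=-1
Event 2 (EXEC): [MAIN] PC=1: DEC 2 -> ACC=-3
Event 3 (EXEC): [MAIN] PC=2: NOP
Event 4 (INT 0): INT 0 arrives: push (MAIN, PC=3), enter IRQ0 at PC=0 (depth now 1)
Event 5 (INT 1): INT 1 arrives: push (IRQ0, PC=0), enter IRQ1 at PC=0 (depth now 2)
Event 6 (EXEC): [IRQ1] PC=0: INC 4 -> ACC=1
Event 7 (EXEC): [IRQ1] PC=1: IRET -> resume IRQ0 at PC=0 (depth now 1)
Event 8 (EXEC): [IRQ0] PC=0: DEC 2 -> ACC=-1
Event 9 (EXEC): [IRQ0] PC=1: INC 1 -> ACC=0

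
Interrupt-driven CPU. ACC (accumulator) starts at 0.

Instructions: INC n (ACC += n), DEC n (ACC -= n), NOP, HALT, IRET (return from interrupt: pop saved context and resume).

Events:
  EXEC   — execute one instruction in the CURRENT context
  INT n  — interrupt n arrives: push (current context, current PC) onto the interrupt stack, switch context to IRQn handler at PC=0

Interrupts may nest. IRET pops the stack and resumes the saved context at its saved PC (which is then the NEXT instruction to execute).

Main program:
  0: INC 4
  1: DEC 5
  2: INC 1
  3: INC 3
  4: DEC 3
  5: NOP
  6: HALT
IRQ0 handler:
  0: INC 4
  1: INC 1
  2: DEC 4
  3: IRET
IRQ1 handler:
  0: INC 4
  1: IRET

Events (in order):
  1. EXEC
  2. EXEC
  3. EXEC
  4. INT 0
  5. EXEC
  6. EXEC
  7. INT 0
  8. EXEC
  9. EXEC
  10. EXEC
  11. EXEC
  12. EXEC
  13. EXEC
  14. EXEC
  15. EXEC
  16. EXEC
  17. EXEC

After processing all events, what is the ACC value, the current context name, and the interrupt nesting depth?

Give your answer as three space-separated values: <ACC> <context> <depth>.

Answer: 2 MAIN 0

Derivation:
Event 1 (EXEC): [MAIN] PC=0: INC 4 -> ACC=4
Event 2 (EXEC): [MAIN] PC=1: DEC 5 -> ACC=-1
Event 3 (EXEC): [MAIN] PC=2: INC 1 -> ACC=0
Event 4 (INT 0): INT 0 arrives: push (MAIN, PC=3), enter IRQ0 at PC=0 (depth now 1)
Event 5 (EXEC): [IRQ0] PC=0: INC 4 -> ACC=4
Event 6 (EXEC): [IRQ0] PC=1: INC 1 -> ACC=5
Event 7 (INT 0): INT 0 arrives: push (IRQ0, PC=2), enter IRQ0 at PC=0 (depth now 2)
Event 8 (EXEC): [IRQ0] PC=0: INC 4 -> ACC=9
Event 9 (EXEC): [IRQ0] PC=1: INC 1 -> ACC=10
Event 10 (EXEC): [IRQ0] PC=2: DEC 4 -> ACC=6
Event 11 (EXEC): [IRQ0] PC=3: IRET -> resume IRQ0 at PC=2 (depth now 1)
Event 12 (EXEC): [IRQ0] PC=2: DEC 4 -> ACC=2
Event 13 (EXEC): [IRQ0] PC=3: IRET -> resume MAIN at PC=3 (depth now 0)
Event 14 (EXEC): [MAIN] PC=3: INC 3 -> ACC=5
Event 15 (EXEC): [MAIN] PC=4: DEC 3 -> ACC=2
Event 16 (EXEC): [MAIN] PC=5: NOP
Event 17 (EXEC): [MAIN] PC=6: HALT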